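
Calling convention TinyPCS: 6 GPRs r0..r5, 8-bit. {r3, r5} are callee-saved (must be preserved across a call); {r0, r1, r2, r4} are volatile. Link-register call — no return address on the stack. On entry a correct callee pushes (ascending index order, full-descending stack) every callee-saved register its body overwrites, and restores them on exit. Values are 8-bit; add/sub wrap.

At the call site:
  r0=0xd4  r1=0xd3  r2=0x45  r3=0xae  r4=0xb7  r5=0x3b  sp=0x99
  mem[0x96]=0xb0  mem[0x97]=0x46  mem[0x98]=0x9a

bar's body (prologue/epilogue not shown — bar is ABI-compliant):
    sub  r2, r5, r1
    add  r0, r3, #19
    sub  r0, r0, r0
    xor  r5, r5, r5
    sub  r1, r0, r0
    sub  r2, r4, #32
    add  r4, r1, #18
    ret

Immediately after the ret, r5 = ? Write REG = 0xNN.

REG = 0x3b

prologue: push r5 -> mem[0x98]=0x3b, sp=0x98
body[0] sub  r2, r5, r1 -> r2=0x68
body[1] add  r0, r3, #19 -> r0=0xc1
body[2] sub  r0, r0, r0 -> r0=0x00
body[3] xor  r5, r5, r5 -> r5=0x00
body[4] sub  r1, r0, r0 -> r1=0x00
body[5] sub  r2, r4, #32 -> r2=0x97
body[6] add  r4, r1, #18 -> r4=0x12
epilogue: pop r5=0x3b, sp=0x99
r5 is callee-saved -> restored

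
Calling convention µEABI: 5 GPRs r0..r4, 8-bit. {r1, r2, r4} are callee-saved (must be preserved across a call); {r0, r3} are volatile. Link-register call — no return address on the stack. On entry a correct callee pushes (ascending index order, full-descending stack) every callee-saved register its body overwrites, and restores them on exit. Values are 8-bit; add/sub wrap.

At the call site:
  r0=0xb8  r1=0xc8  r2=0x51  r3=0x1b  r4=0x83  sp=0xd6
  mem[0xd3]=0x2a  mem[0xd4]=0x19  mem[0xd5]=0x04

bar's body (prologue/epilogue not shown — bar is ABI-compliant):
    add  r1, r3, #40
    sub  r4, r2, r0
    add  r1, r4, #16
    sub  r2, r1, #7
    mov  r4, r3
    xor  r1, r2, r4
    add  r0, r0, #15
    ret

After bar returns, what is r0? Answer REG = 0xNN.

REG = 0xc7

prologue: push r1 -> mem[0xd5]=0xc8, sp=0xd5
prologue: push r2 -> mem[0xd4]=0x51, sp=0xd4
prologue: push r4 -> mem[0xd3]=0x83, sp=0xd3
body[0] add  r1, r3, #40 -> r1=0x43
body[1] sub  r4, r2, r0 -> r4=0x99
body[2] add  r1, r4, #16 -> r1=0xa9
body[3] sub  r2, r1, #7 -> r2=0xa2
body[4] mov  r4, r3 -> r4=0x1b
body[5] xor  r1, r2, r4 -> r1=0xb9
body[6] add  r0, r0, #15 -> r0=0xc7
epilogue: pop r4=0x83, sp=0xd4
epilogue: pop r2=0x51, sp=0xd5
epilogue: pop r1=0xc8, sp=0xd6
r0 is caller-saved -> body value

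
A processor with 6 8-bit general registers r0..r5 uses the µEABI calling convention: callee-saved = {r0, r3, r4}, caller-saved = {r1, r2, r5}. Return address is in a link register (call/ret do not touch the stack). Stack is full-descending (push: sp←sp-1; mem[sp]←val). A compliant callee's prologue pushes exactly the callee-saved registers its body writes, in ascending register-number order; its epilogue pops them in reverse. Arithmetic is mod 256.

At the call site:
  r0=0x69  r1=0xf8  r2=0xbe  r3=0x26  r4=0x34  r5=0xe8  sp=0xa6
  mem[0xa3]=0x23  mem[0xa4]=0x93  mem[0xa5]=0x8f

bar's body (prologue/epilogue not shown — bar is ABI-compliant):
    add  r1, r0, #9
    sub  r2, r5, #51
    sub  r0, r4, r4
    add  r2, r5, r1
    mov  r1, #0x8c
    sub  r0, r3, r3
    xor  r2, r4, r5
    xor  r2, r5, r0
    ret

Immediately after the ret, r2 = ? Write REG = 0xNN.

REG = 0xe8

prologue: push r0 -> mem[0xa5]=0x69, sp=0xa5
body[0] add  r1, r0, #9 -> r1=0x72
body[1] sub  r2, r5, #51 -> r2=0xb5
body[2] sub  r0, r4, r4 -> r0=0x00
body[3] add  r2, r5, r1 -> r2=0x5a
body[4] mov  r1, #0x8c -> r1=0x8c
body[5] sub  r0, r3, r3 -> r0=0x00
body[6] xor  r2, r4, r5 -> r2=0xdc
body[7] xor  r2, r5, r0 -> r2=0xe8
epilogue: pop r0=0x69, sp=0xa6
r2 is caller-saved -> body value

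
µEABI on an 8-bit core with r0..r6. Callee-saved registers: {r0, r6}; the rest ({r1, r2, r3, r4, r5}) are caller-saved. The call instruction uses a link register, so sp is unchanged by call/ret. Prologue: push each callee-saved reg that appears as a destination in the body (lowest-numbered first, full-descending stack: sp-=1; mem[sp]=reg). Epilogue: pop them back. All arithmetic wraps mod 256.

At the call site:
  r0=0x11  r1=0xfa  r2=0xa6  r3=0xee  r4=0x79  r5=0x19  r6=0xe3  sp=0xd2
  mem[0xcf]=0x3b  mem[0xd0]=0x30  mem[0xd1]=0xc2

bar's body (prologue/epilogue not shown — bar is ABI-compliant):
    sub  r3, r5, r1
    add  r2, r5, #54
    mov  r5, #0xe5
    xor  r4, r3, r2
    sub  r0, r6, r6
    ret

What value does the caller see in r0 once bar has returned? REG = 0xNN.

REG = 0x11

prologue: push r0 -> mem[0xd1]=0x11, sp=0xd1
body[0] sub  r3, r5, r1 -> r3=0x1f
body[1] add  r2, r5, #54 -> r2=0x4f
body[2] mov  r5, #0xe5 -> r5=0xe5
body[3] xor  r4, r3, r2 -> r4=0x50
body[4] sub  r0, r6, r6 -> r0=0x00
epilogue: pop r0=0x11, sp=0xd2
r0 is callee-saved -> restored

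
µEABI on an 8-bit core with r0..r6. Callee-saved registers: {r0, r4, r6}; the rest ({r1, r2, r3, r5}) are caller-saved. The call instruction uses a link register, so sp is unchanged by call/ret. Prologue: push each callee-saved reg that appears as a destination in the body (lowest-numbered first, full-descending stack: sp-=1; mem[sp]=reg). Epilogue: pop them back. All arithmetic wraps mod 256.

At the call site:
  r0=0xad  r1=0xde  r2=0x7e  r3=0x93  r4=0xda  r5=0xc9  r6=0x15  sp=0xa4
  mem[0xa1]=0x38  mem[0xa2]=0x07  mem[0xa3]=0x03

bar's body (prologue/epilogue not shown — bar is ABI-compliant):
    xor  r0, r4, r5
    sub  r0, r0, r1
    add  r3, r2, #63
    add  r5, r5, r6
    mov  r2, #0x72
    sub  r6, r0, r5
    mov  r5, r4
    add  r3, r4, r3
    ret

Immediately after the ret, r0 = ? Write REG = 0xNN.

prologue: push r0 → mem[0xa3]=0xad, sp=0xa3
prologue: push r6 → mem[0xa2]=0x15, sp=0xa2
body[0] xor  r0, r4, r5 → r0=0x13
body[1] sub  r0, r0, r1 → r0=0x35
body[2] add  r3, r2, #63 → r3=0xbd
body[3] add  r5, r5, r6 → r5=0xde
body[4] mov  r2, #0x72 → r2=0x72
body[5] sub  r6, r0, r5 → r6=0x57
body[6] mov  r5, r4 → r5=0xda
body[7] add  r3, r4, r3 → r3=0x97
epilogue: pop r6=0x15, sp=0xa3
epilogue: pop r0=0xad, sp=0xa4
r0 is callee-saved → restored

REG = 0xad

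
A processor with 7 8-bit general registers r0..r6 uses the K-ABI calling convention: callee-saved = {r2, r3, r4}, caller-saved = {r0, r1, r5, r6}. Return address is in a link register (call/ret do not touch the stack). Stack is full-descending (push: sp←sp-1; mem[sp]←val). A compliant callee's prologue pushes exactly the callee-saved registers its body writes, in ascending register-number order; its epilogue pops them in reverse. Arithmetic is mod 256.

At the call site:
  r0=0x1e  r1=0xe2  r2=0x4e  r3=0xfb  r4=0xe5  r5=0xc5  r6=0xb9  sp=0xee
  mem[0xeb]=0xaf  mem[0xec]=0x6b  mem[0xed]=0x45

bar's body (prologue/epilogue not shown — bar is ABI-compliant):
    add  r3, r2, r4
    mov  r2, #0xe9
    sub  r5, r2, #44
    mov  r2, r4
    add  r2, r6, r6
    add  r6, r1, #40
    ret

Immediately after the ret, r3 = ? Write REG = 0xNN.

prologue: push r2 → mem[0xed]=0x4e, sp=0xed
prologue: push r3 → mem[0xec]=0xfb, sp=0xec
body[0] add  r3, r2, r4 → r3=0x33
body[1] mov  r2, #0xe9 → r2=0xe9
body[2] sub  r5, r2, #44 → r5=0xbd
body[3] mov  r2, r4 → r2=0xe5
body[4] add  r2, r6, r6 → r2=0x72
body[5] add  r6, r1, #40 → r6=0x0a
epilogue: pop r3=0xfb, sp=0xed
epilogue: pop r2=0x4e, sp=0xee
r3 is callee-saved → restored

REG = 0xfb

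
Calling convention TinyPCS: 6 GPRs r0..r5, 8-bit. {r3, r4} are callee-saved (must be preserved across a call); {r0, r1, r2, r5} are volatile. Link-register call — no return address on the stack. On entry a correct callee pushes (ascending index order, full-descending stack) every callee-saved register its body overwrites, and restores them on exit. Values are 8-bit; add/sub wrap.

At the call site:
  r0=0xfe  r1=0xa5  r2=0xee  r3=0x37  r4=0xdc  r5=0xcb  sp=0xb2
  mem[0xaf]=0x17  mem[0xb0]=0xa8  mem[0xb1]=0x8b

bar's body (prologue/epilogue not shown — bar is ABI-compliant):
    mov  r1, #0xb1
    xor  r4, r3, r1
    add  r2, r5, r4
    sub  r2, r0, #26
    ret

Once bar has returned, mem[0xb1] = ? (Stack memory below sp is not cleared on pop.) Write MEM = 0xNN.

prologue: push r4 → mem[0xb1]=0xdc, sp=0xb1
body[0] mov  r1, #0xb1 → r1=0xb1
body[1] xor  r4, r3, r1 → r4=0x86
body[2] add  r2, r5, r4 → r2=0x51
body[3] sub  r2, r0, #26 → r2=0xe4
epilogue: pop r4=0xdc, sp=0xb2
prologue pushed ['r4'] at ['0xb1']

MEM = 0xdc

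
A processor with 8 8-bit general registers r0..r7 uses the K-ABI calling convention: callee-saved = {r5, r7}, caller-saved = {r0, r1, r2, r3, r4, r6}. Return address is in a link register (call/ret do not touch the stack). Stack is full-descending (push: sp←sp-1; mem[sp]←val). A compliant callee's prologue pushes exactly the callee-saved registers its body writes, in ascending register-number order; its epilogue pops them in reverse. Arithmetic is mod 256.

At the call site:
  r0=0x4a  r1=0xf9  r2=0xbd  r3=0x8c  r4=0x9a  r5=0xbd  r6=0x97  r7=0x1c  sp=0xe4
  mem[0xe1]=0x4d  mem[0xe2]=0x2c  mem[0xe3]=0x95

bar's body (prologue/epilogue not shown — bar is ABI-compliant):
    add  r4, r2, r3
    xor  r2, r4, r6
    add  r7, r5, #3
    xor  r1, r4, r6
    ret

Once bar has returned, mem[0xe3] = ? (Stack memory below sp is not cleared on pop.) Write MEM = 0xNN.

MEM = 0x1c

prologue: push r7 -> mem[0xe3]=0x1c, sp=0xe3
body[0] add  r4, r2, r3 -> r4=0x49
body[1] xor  r2, r4, r6 -> r2=0xde
body[2] add  r7, r5, #3 -> r7=0xc0
body[3] xor  r1, r4, r6 -> r1=0xde
epilogue: pop r7=0x1c, sp=0xe4
prologue pushed ['r7'] at ['0xe3']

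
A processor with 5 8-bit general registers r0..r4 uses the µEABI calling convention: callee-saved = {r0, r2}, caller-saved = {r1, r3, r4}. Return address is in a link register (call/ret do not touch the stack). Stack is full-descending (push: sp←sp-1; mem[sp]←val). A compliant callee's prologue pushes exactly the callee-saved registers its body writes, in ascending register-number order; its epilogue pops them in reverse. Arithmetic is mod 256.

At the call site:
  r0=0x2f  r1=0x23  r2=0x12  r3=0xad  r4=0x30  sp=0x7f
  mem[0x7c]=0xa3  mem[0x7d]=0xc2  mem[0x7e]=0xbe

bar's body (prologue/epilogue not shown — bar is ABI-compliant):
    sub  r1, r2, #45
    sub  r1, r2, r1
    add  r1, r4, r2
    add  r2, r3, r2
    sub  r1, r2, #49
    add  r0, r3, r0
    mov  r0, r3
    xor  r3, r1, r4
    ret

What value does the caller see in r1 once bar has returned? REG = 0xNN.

REG = 0x8e

prologue: push r0 → mem[0x7e]=0x2f, sp=0x7e
prologue: push r2 → mem[0x7d]=0x12, sp=0x7d
body[0] sub  r1, r2, #45 → r1=0xe5
body[1] sub  r1, r2, r1 → r1=0x2d
body[2] add  r1, r4, r2 → r1=0x42
body[3] add  r2, r3, r2 → r2=0xbf
body[4] sub  r1, r2, #49 → r1=0x8e
body[5] add  r0, r3, r0 → r0=0xdc
body[6] mov  r0, r3 → r0=0xad
body[7] xor  r3, r1, r4 → r3=0xbe
epilogue: pop r2=0x12, sp=0x7e
epilogue: pop r0=0x2f, sp=0x7f
r1 is caller-saved → body value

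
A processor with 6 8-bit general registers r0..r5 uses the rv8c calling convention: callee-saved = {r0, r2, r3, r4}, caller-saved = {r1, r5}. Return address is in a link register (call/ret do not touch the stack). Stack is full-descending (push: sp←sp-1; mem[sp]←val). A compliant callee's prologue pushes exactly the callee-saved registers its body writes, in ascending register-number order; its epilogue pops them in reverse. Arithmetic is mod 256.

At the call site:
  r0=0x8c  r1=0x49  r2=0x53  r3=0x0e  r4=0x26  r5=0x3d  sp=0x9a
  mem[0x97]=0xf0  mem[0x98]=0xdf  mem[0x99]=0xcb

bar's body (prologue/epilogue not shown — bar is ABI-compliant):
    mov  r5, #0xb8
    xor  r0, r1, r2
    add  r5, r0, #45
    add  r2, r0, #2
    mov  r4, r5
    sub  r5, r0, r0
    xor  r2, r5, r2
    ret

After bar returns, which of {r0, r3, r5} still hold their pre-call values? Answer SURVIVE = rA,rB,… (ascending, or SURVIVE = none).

SURVIVE = r0,r3

prologue: push r0 -> mem[0x99]=0x8c, sp=0x99
prologue: push r2 -> mem[0x98]=0x53, sp=0x98
prologue: push r4 -> mem[0x97]=0x26, sp=0x97
body[0] mov  r5, #0xb8 -> r5=0xb8
body[1] xor  r0, r1, r2 -> r0=0x1a
body[2] add  r5, r0, #45 -> r5=0x47
body[3] add  r2, r0, #2 -> r2=0x1c
body[4] mov  r4, r5 -> r4=0x47
body[5] sub  r5, r0, r0 -> r5=0x00
body[6] xor  r2, r5, r2 -> r2=0x1c
epilogue: pop r4=0x26, sp=0x98
epilogue: pop r2=0x53, sp=0x99
epilogue: pop r0=0x8c, sp=0x9a
r0: callee-saved, written=True
r3: callee-saved, written=False
r5: caller-saved, written=True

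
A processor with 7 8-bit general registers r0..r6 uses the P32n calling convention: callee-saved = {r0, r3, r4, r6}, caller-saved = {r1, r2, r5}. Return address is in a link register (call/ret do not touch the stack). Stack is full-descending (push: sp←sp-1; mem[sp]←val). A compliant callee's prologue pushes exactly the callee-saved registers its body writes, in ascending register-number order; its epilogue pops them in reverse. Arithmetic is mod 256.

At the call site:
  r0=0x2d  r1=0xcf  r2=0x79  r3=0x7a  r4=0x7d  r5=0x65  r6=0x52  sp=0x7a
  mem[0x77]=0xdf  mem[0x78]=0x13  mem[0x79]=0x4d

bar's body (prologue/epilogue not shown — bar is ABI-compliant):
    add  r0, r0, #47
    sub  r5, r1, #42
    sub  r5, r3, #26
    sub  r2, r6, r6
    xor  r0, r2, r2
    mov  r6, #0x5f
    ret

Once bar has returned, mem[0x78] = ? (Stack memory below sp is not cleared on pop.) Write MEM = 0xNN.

prologue: push r0 -> mem[0x79]=0x2d, sp=0x79
prologue: push r6 -> mem[0x78]=0x52, sp=0x78
body[0] add  r0, r0, #47 -> r0=0x5c
body[1] sub  r5, r1, #42 -> r5=0xa5
body[2] sub  r5, r3, #26 -> r5=0x60
body[3] sub  r2, r6, r6 -> r2=0x00
body[4] xor  r0, r2, r2 -> r0=0x00
body[5] mov  r6, #0x5f -> r6=0x5f
epilogue: pop r6=0x52, sp=0x79
epilogue: pop r0=0x2d, sp=0x7a
prologue pushed ['r0', 'r6'] at ['0x79', '0x78']

MEM = 0x52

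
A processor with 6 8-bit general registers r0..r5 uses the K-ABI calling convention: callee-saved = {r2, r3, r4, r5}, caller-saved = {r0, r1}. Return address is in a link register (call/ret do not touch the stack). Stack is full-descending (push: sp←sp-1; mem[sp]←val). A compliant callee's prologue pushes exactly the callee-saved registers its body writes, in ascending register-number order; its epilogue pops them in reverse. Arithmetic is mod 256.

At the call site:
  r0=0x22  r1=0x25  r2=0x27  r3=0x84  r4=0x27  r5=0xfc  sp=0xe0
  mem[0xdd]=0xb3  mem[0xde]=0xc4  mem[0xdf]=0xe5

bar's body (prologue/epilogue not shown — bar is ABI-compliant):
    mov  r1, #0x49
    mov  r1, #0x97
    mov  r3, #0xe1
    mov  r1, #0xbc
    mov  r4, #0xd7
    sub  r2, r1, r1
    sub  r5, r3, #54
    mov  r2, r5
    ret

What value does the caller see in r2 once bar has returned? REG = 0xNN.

REG = 0x27

prologue: push r2 → mem[0xdf]=0x27, sp=0xdf
prologue: push r3 → mem[0xde]=0x84, sp=0xde
prologue: push r4 → mem[0xdd]=0x27, sp=0xdd
prologue: push r5 → mem[0xdc]=0xfc, sp=0xdc
body[0] mov  r1, #0x49 → r1=0x49
body[1] mov  r1, #0x97 → r1=0x97
body[2] mov  r3, #0xe1 → r3=0xe1
body[3] mov  r1, #0xbc → r1=0xbc
body[4] mov  r4, #0xd7 → r4=0xd7
body[5] sub  r2, r1, r1 → r2=0x00
body[6] sub  r5, r3, #54 → r5=0xab
body[7] mov  r2, r5 → r2=0xab
epilogue: pop r5=0xfc, sp=0xdd
epilogue: pop r4=0x27, sp=0xde
epilogue: pop r3=0x84, sp=0xdf
epilogue: pop r2=0x27, sp=0xe0
r2 is callee-saved → restored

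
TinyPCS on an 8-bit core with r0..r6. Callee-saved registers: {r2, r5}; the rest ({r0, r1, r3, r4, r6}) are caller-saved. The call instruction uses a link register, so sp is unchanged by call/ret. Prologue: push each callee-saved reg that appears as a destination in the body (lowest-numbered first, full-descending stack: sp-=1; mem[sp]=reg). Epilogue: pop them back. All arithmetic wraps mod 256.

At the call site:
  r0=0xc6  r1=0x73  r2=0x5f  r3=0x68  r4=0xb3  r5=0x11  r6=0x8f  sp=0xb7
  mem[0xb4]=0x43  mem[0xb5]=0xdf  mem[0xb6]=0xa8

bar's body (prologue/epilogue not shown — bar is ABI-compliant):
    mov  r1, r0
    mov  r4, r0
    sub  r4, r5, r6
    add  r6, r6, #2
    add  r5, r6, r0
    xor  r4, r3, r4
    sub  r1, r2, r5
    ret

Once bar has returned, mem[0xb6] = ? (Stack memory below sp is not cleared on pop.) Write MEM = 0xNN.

prologue: push r5 -> mem[0xb6]=0x11, sp=0xb6
body[0] mov  r1, r0 -> r1=0xc6
body[1] mov  r4, r0 -> r4=0xc6
body[2] sub  r4, r5, r6 -> r4=0x82
body[3] add  r6, r6, #2 -> r6=0x91
body[4] add  r5, r6, r0 -> r5=0x57
body[5] xor  r4, r3, r4 -> r4=0xea
body[6] sub  r1, r2, r5 -> r1=0x08
epilogue: pop r5=0x11, sp=0xb7
prologue pushed ['r5'] at ['0xb6']

MEM = 0x11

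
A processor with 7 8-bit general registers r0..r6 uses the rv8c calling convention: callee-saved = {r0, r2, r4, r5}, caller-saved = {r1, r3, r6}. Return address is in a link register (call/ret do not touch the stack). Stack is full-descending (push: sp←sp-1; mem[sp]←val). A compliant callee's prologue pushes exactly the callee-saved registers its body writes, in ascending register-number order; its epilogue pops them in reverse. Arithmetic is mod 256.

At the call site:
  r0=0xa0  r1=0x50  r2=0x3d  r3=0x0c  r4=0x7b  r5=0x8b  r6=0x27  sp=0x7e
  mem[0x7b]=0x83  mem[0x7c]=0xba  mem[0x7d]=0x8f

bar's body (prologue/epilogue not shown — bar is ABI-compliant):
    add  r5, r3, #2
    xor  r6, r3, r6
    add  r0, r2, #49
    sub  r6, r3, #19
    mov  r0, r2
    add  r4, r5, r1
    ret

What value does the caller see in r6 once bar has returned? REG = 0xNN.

REG = 0xf9

prologue: push r0 → mem[0x7d]=0xa0, sp=0x7d
prologue: push r4 → mem[0x7c]=0x7b, sp=0x7c
prologue: push r5 → mem[0x7b]=0x8b, sp=0x7b
body[0] add  r5, r3, #2 → r5=0x0e
body[1] xor  r6, r3, r6 → r6=0x2b
body[2] add  r0, r2, #49 → r0=0x6e
body[3] sub  r6, r3, #19 → r6=0xf9
body[4] mov  r0, r2 → r0=0x3d
body[5] add  r4, r5, r1 → r4=0x5e
epilogue: pop r5=0x8b, sp=0x7c
epilogue: pop r4=0x7b, sp=0x7d
epilogue: pop r0=0xa0, sp=0x7e
r6 is caller-saved → body value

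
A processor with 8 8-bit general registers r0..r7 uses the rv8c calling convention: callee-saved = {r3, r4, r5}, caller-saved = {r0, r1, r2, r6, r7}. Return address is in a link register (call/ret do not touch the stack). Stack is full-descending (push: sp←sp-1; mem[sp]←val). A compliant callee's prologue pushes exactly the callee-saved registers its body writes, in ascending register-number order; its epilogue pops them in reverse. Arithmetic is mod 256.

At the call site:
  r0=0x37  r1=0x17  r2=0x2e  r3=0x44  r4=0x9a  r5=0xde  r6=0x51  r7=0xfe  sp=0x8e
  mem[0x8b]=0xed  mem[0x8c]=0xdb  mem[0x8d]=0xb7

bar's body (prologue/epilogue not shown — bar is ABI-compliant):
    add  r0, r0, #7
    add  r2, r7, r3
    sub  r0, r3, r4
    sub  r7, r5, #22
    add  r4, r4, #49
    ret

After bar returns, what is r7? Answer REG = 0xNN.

REG = 0xc8

prologue: push r4 -> mem[0x8d]=0x9a, sp=0x8d
body[0] add  r0, r0, #7 -> r0=0x3e
body[1] add  r2, r7, r3 -> r2=0x42
body[2] sub  r0, r3, r4 -> r0=0xaa
body[3] sub  r7, r5, #22 -> r7=0xc8
body[4] add  r4, r4, #49 -> r4=0xcb
epilogue: pop r4=0x9a, sp=0x8e
r7 is caller-saved -> body value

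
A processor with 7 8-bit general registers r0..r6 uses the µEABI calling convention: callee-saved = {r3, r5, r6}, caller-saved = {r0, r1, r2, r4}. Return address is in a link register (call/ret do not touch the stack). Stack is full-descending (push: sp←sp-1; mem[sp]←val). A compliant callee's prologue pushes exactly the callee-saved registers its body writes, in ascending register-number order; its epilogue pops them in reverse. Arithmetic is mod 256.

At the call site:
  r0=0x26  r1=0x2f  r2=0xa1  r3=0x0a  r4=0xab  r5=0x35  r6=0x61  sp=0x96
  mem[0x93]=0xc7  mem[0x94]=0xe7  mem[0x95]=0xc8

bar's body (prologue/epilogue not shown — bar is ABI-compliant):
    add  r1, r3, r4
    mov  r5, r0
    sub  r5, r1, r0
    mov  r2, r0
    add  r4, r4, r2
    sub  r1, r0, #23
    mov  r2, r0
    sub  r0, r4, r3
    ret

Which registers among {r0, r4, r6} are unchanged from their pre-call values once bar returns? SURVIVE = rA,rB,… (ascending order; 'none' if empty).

prologue: push r5 -> mem[0x95]=0x35, sp=0x95
body[0] add  r1, r3, r4 -> r1=0xb5
body[1] mov  r5, r0 -> r5=0x26
body[2] sub  r5, r1, r0 -> r5=0x8f
body[3] mov  r2, r0 -> r2=0x26
body[4] add  r4, r4, r2 -> r4=0xd1
body[5] sub  r1, r0, #23 -> r1=0x0f
body[6] mov  r2, r0 -> r2=0x26
body[7] sub  r0, r4, r3 -> r0=0xc7
epilogue: pop r5=0x35, sp=0x96
r0: caller-saved, written=True
r4: caller-saved, written=True
r6: callee-saved, written=False

SURVIVE = r6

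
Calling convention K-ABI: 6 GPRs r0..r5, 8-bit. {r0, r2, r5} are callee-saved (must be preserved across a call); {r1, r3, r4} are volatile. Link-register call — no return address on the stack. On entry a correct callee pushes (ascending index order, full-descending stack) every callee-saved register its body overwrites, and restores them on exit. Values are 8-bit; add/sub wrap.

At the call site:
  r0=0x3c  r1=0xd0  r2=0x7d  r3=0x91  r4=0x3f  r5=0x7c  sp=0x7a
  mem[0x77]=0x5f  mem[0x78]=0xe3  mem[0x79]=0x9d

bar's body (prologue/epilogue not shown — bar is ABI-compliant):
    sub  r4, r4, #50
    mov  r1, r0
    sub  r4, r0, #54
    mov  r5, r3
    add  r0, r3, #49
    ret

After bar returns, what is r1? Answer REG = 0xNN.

REG = 0x3c

prologue: push r0 → mem[0x79]=0x3c, sp=0x79
prologue: push r5 → mem[0x78]=0x7c, sp=0x78
body[0] sub  r4, r4, #50 → r4=0x0d
body[1] mov  r1, r0 → r1=0x3c
body[2] sub  r4, r0, #54 → r4=0x06
body[3] mov  r5, r3 → r5=0x91
body[4] add  r0, r3, #49 → r0=0xc2
epilogue: pop r5=0x7c, sp=0x79
epilogue: pop r0=0x3c, sp=0x7a
r1 is caller-saved → body value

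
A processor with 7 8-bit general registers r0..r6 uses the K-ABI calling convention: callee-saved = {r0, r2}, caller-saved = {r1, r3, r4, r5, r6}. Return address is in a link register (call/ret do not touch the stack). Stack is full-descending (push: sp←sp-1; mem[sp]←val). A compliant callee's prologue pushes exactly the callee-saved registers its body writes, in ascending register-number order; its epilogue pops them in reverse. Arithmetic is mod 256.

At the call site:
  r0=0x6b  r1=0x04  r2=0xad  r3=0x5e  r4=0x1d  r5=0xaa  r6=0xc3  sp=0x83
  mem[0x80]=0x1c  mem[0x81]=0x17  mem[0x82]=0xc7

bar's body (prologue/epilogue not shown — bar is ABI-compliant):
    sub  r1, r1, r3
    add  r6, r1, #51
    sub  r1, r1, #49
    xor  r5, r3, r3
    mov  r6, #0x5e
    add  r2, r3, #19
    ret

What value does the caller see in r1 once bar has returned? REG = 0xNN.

REG = 0x75

prologue: push r2 -> mem[0x82]=0xad, sp=0x82
body[0] sub  r1, r1, r3 -> r1=0xa6
body[1] add  r6, r1, #51 -> r6=0xd9
body[2] sub  r1, r1, #49 -> r1=0x75
body[3] xor  r5, r3, r3 -> r5=0x00
body[4] mov  r6, #0x5e -> r6=0x5e
body[5] add  r2, r3, #19 -> r2=0x71
epilogue: pop r2=0xad, sp=0x83
r1 is caller-saved -> body value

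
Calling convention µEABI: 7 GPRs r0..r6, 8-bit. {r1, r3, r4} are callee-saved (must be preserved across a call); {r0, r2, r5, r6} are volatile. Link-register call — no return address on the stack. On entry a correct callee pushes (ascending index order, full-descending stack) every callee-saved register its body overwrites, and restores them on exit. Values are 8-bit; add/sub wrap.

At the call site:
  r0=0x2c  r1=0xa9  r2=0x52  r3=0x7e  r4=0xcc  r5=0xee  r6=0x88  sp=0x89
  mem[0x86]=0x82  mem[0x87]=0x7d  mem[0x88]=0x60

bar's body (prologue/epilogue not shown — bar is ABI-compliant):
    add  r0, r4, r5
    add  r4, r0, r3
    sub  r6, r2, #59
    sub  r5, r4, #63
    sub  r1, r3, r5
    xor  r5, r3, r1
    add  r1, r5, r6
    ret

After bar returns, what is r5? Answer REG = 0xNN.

REG = 0xfb

prologue: push r1 → mem[0x88]=0xa9, sp=0x88
prologue: push r4 → mem[0x87]=0xcc, sp=0x87
body[0] add  r0, r4, r5 → r0=0xba
body[1] add  r4, r0, r3 → r4=0x38
body[2] sub  r6, r2, #59 → r6=0x17
body[3] sub  r5, r4, #63 → r5=0xf9
body[4] sub  r1, r3, r5 → r1=0x85
body[5] xor  r5, r3, r1 → r5=0xfb
body[6] add  r1, r5, r6 → r1=0x12
epilogue: pop r4=0xcc, sp=0x88
epilogue: pop r1=0xa9, sp=0x89
r5 is caller-saved → body value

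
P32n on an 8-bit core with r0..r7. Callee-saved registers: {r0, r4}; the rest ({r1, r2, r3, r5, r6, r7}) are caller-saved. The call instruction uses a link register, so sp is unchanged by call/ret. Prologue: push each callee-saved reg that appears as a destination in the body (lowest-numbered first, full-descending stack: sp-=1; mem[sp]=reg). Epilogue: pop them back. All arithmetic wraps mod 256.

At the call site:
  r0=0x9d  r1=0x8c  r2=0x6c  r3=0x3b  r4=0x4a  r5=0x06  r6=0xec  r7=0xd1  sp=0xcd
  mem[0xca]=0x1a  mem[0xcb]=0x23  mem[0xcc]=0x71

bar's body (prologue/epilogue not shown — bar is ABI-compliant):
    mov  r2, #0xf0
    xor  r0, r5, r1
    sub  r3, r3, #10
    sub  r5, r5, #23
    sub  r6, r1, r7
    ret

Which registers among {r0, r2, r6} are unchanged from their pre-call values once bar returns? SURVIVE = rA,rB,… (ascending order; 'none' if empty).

SURVIVE = r0

prologue: push r0 → mem[0xcc]=0x9d, sp=0xcc
body[0] mov  r2, #0xf0 → r2=0xf0
body[1] xor  r0, r5, r1 → r0=0x8a
body[2] sub  r3, r3, #10 → r3=0x31
body[3] sub  r5, r5, #23 → r5=0xef
body[4] sub  r6, r1, r7 → r6=0xbb
epilogue: pop r0=0x9d, sp=0xcd
r0: callee-saved, written=True
r2: caller-saved, written=True
r6: caller-saved, written=True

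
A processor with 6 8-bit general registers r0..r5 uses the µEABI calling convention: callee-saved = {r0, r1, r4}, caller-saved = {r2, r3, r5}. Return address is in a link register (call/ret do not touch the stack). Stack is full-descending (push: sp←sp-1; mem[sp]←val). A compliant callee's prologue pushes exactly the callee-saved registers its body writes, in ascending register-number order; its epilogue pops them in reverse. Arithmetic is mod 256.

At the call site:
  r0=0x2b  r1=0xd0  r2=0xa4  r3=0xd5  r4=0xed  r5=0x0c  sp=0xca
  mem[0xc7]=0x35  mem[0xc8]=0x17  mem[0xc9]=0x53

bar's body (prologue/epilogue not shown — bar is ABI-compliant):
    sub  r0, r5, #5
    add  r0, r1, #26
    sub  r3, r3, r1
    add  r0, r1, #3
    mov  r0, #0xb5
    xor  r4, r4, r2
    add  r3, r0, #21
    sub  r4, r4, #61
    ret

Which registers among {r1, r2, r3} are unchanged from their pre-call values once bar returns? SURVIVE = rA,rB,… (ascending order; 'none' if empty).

SURVIVE = r1,r2

prologue: push r0 → mem[0xc9]=0x2b, sp=0xc9
prologue: push r4 → mem[0xc8]=0xed, sp=0xc8
body[0] sub  r0, r5, #5 → r0=0x07
body[1] add  r0, r1, #26 → r0=0xea
body[2] sub  r3, r3, r1 → r3=0x05
body[3] add  r0, r1, #3 → r0=0xd3
body[4] mov  r0, #0xb5 → r0=0xb5
body[5] xor  r4, r4, r2 → r4=0x49
body[6] add  r3, r0, #21 → r3=0xca
body[7] sub  r4, r4, #61 → r4=0x0c
epilogue: pop r4=0xed, sp=0xc9
epilogue: pop r0=0x2b, sp=0xca
r1: callee-saved, written=False
r2: caller-saved, written=False
r3: caller-saved, written=True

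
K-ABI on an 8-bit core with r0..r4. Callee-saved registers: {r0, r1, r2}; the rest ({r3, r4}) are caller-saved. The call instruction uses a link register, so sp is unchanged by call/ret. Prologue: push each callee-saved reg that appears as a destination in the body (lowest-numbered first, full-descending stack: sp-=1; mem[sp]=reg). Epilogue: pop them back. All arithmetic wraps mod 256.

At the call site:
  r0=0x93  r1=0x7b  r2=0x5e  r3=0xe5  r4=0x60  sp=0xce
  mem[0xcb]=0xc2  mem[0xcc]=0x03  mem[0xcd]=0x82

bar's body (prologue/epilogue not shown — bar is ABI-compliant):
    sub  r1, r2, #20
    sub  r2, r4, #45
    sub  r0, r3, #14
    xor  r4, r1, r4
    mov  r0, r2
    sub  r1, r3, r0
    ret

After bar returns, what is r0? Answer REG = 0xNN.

prologue: push r0 -> mem[0xcd]=0x93, sp=0xcd
prologue: push r1 -> mem[0xcc]=0x7b, sp=0xcc
prologue: push r2 -> mem[0xcb]=0x5e, sp=0xcb
body[0] sub  r1, r2, #20 -> r1=0x4a
body[1] sub  r2, r4, #45 -> r2=0x33
body[2] sub  r0, r3, #14 -> r0=0xd7
body[3] xor  r4, r1, r4 -> r4=0x2a
body[4] mov  r0, r2 -> r0=0x33
body[5] sub  r1, r3, r0 -> r1=0xb2
epilogue: pop r2=0x5e, sp=0xcc
epilogue: pop r1=0x7b, sp=0xcd
epilogue: pop r0=0x93, sp=0xce
r0 is callee-saved -> restored

REG = 0x93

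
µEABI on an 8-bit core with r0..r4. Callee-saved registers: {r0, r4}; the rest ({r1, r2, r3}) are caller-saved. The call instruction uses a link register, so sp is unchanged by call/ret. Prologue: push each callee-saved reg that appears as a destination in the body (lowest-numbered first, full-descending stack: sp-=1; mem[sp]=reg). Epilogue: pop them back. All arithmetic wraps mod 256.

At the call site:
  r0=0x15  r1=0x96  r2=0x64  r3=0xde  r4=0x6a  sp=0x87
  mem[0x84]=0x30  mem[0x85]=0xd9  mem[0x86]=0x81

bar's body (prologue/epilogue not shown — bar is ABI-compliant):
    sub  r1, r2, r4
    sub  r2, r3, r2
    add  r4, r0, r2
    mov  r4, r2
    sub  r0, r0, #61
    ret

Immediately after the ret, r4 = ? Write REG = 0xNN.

prologue: push r0 → mem[0x86]=0x15, sp=0x86
prologue: push r4 → mem[0x85]=0x6a, sp=0x85
body[0] sub  r1, r2, r4 → r1=0xfa
body[1] sub  r2, r3, r2 → r2=0x7a
body[2] add  r4, r0, r2 → r4=0x8f
body[3] mov  r4, r2 → r4=0x7a
body[4] sub  r0, r0, #61 → r0=0xd8
epilogue: pop r4=0x6a, sp=0x86
epilogue: pop r0=0x15, sp=0x87
r4 is callee-saved → restored

REG = 0x6a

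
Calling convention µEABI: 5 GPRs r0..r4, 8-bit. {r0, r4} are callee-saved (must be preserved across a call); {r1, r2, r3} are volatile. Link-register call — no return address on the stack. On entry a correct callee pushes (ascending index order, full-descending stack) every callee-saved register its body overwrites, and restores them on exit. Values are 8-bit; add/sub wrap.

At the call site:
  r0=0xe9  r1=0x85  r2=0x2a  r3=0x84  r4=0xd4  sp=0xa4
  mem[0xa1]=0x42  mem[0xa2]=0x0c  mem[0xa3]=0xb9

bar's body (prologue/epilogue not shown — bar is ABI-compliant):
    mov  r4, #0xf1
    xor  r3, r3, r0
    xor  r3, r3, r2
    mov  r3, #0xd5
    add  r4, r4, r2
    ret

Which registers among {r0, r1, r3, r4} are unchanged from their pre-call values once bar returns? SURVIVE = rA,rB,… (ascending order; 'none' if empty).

SURVIVE = r0,r1,r4

prologue: push r4 -> mem[0xa3]=0xd4, sp=0xa3
body[0] mov  r4, #0xf1 -> r4=0xf1
body[1] xor  r3, r3, r0 -> r3=0x6d
body[2] xor  r3, r3, r2 -> r3=0x47
body[3] mov  r3, #0xd5 -> r3=0xd5
body[4] add  r4, r4, r2 -> r4=0x1b
epilogue: pop r4=0xd4, sp=0xa4
r0: callee-saved, written=False
r1: caller-saved, written=False
r3: caller-saved, written=True
r4: callee-saved, written=True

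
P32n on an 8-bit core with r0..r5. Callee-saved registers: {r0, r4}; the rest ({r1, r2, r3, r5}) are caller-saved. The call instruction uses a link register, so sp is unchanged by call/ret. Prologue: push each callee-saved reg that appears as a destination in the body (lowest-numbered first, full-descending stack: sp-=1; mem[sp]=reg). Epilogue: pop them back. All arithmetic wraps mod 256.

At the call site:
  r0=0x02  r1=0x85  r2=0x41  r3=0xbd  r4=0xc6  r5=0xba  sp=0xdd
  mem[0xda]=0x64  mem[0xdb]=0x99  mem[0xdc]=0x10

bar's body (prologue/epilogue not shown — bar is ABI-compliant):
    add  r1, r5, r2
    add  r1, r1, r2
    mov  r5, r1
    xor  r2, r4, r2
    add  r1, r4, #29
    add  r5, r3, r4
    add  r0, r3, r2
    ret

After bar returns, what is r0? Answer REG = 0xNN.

REG = 0x02

prologue: push r0 -> mem[0xdc]=0x02, sp=0xdc
body[0] add  r1, r5, r2 -> r1=0xfb
body[1] add  r1, r1, r2 -> r1=0x3c
body[2] mov  r5, r1 -> r5=0x3c
body[3] xor  r2, r4, r2 -> r2=0x87
body[4] add  r1, r4, #29 -> r1=0xe3
body[5] add  r5, r3, r4 -> r5=0x83
body[6] add  r0, r3, r2 -> r0=0x44
epilogue: pop r0=0x02, sp=0xdd
r0 is callee-saved -> restored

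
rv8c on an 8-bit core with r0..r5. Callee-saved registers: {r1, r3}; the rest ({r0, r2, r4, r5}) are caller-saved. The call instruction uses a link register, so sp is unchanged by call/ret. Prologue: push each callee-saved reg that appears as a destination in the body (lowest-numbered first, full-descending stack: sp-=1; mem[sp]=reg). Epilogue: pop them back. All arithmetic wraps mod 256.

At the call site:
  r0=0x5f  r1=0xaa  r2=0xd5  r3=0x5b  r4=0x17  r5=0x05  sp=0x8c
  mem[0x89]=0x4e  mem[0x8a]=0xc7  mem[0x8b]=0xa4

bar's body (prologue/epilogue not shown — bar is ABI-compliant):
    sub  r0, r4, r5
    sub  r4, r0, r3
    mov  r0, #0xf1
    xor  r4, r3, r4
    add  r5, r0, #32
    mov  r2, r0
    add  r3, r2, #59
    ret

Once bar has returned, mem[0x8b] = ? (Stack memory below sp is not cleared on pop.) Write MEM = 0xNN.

prologue: push r3 -> mem[0x8b]=0x5b, sp=0x8b
body[0] sub  r0, r4, r5 -> r0=0x12
body[1] sub  r4, r0, r3 -> r4=0xb7
body[2] mov  r0, #0xf1 -> r0=0xf1
body[3] xor  r4, r3, r4 -> r4=0xec
body[4] add  r5, r0, #32 -> r5=0x11
body[5] mov  r2, r0 -> r2=0xf1
body[6] add  r3, r2, #59 -> r3=0x2c
epilogue: pop r3=0x5b, sp=0x8c
prologue pushed ['r3'] at ['0x8b']

MEM = 0x5b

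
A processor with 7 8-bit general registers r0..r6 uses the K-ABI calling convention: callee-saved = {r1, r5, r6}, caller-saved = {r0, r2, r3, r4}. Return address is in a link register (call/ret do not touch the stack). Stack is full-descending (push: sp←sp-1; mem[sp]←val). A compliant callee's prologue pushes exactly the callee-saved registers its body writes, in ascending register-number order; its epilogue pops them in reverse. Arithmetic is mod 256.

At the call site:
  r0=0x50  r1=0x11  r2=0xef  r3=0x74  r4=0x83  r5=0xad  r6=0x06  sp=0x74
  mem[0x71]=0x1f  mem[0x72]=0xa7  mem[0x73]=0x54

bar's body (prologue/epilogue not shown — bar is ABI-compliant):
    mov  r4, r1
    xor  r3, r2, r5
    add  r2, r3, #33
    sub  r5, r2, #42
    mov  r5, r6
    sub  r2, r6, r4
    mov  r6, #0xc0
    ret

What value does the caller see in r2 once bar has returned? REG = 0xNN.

REG = 0xf5

prologue: push r5 -> mem[0x73]=0xad, sp=0x73
prologue: push r6 -> mem[0x72]=0x06, sp=0x72
body[0] mov  r4, r1 -> r4=0x11
body[1] xor  r3, r2, r5 -> r3=0x42
body[2] add  r2, r3, #33 -> r2=0x63
body[3] sub  r5, r2, #42 -> r5=0x39
body[4] mov  r5, r6 -> r5=0x06
body[5] sub  r2, r6, r4 -> r2=0xf5
body[6] mov  r6, #0xc0 -> r6=0xc0
epilogue: pop r6=0x06, sp=0x73
epilogue: pop r5=0xad, sp=0x74
r2 is caller-saved -> body value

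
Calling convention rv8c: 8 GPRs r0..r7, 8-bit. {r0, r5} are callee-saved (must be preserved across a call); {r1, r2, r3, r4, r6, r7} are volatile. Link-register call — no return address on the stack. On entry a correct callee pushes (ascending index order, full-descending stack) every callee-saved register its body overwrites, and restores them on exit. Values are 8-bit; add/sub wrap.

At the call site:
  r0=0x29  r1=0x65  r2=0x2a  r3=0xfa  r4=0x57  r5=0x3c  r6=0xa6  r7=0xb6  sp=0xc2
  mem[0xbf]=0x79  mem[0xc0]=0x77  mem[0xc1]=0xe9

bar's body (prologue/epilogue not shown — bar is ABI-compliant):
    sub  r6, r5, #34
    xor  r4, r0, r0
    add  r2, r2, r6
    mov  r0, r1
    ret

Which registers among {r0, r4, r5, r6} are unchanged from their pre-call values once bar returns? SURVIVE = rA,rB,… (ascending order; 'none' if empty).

prologue: push r0 → mem[0xc1]=0x29, sp=0xc1
body[0] sub  r6, r5, #34 → r6=0x1a
body[1] xor  r4, r0, r0 → r4=0x00
body[2] add  r2, r2, r6 → r2=0x44
body[3] mov  r0, r1 → r0=0x65
epilogue: pop r0=0x29, sp=0xc2
r0: callee-saved, written=True
r4: caller-saved, written=True
r5: callee-saved, written=False
r6: caller-saved, written=True

SURVIVE = r0,r5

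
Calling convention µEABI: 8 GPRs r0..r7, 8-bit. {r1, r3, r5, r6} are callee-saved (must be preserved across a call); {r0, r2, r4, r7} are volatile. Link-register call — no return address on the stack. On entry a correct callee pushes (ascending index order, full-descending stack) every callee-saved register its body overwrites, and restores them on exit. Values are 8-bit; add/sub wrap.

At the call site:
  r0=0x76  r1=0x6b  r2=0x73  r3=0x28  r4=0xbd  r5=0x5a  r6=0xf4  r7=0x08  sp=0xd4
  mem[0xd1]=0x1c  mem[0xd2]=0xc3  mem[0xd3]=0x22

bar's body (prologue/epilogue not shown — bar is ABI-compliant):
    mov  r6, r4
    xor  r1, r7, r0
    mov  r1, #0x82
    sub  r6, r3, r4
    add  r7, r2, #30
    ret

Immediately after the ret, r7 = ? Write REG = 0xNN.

prologue: push r1 -> mem[0xd3]=0x6b, sp=0xd3
prologue: push r6 -> mem[0xd2]=0xf4, sp=0xd2
body[0] mov  r6, r4 -> r6=0xbd
body[1] xor  r1, r7, r0 -> r1=0x7e
body[2] mov  r1, #0x82 -> r1=0x82
body[3] sub  r6, r3, r4 -> r6=0x6b
body[4] add  r7, r2, #30 -> r7=0x91
epilogue: pop r6=0xf4, sp=0xd3
epilogue: pop r1=0x6b, sp=0xd4
r7 is caller-saved -> body value

REG = 0x91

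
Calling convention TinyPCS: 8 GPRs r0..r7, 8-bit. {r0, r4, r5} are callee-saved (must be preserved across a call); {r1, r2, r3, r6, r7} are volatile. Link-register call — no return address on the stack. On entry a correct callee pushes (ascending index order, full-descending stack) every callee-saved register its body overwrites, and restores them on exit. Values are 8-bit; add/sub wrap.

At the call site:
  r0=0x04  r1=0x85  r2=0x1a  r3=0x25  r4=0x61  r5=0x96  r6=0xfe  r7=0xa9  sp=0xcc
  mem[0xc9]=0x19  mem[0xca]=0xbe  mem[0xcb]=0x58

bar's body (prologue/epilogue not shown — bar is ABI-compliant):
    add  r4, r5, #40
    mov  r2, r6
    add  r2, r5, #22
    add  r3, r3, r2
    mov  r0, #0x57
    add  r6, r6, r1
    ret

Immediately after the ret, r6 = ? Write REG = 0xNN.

prologue: push r0 -> mem[0xcb]=0x04, sp=0xcb
prologue: push r4 -> mem[0xca]=0x61, sp=0xca
body[0] add  r4, r5, #40 -> r4=0xbe
body[1] mov  r2, r6 -> r2=0xfe
body[2] add  r2, r5, #22 -> r2=0xac
body[3] add  r3, r3, r2 -> r3=0xd1
body[4] mov  r0, #0x57 -> r0=0x57
body[5] add  r6, r6, r1 -> r6=0x83
epilogue: pop r4=0x61, sp=0xcb
epilogue: pop r0=0x04, sp=0xcc
r6 is caller-saved -> body value

REG = 0x83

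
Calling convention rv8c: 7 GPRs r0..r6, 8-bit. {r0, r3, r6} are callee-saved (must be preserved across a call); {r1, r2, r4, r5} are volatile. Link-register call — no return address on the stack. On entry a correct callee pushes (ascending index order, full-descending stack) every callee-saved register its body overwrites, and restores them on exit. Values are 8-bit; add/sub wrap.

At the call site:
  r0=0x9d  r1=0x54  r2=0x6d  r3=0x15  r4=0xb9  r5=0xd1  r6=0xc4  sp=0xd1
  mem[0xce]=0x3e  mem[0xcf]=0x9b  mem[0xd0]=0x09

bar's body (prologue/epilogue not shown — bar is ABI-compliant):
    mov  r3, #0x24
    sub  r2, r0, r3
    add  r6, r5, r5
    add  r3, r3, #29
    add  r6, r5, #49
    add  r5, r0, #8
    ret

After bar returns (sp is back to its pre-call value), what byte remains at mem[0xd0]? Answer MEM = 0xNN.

prologue: push r3 → mem[0xd0]=0x15, sp=0xd0
prologue: push r6 → mem[0xcf]=0xc4, sp=0xcf
body[0] mov  r3, #0x24 → r3=0x24
body[1] sub  r2, r0, r3 → r2=0x79
body[2] add  r6, r5, r5 → r6=0xa2
body[3] add  r3, r3, #29 → r3=0x41
body[4] add  r6, r5, #49 → r6=0x02
body[5] add  r5, r0, #8 → r5=0xa5
epilogue: pop r6=0xc4, sp=0xd0
epilogue: pop r3=0x15, sp=0xd1
prologue pushed ['r3', 'r6'] at ['0xd0', '0xcf']

MEM = 0x15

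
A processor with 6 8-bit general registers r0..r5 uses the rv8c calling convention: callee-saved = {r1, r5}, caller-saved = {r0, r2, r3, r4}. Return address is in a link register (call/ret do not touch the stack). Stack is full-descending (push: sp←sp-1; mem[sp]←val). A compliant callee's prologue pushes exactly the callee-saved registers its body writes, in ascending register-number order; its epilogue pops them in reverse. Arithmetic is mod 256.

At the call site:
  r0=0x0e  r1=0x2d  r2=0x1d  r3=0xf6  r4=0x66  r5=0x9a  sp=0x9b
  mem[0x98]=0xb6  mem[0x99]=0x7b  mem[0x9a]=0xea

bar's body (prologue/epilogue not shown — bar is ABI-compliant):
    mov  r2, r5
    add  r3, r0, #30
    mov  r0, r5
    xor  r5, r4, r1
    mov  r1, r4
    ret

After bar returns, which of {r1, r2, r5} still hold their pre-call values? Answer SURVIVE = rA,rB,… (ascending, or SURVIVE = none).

prologue: push r1 → mem[0x9a]=0x2d, sp=0x9a
prologue: push r5 → mem[0x99]=0x9a, sp=0x99
body[0] mov  r2, r5 → r2=0x9a
body[1] add  r3, r0, #30 → r3=0x2c
body[2] mov  r0, r5 → r0=0x9a
body[3] xor  r5, r4, r1 → r5=0x4b
body[4] mov  r1, r4 → r1=0x66
epilogue: pop r5=0x9a, sp=0x9a
epilogue: pop r1=0x2d, sp=0x9b
r1: callee-saved, written=True
r2: caller-saved, written=True
r5: callee-saved, written=True

SURVIVE = r1,r5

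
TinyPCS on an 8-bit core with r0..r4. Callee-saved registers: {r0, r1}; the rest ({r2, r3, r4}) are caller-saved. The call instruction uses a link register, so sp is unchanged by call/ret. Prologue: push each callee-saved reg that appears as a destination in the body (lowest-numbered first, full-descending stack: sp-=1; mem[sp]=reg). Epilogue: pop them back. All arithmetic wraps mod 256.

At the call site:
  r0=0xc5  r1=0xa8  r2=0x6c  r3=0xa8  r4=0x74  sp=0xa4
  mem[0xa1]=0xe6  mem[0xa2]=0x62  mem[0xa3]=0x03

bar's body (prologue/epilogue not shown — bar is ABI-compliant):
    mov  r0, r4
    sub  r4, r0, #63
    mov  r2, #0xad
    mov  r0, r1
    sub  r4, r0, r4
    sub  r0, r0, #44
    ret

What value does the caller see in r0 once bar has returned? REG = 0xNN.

prologue: push r0 → mem[0xa3]=0xc5, sp=0xa3
body[0] mov  r0, r4 → r0=0x74
body[1] sub  r4, r0, #63 → r4=0x35
body[2] mov  r2, #0xad → r2=0xad
body[3] mov  r0, r1 → r0=0xa8
body[4] sub  r4, r0, r4 → r4=0x73
body[5] sub  r0, r0, #44 → r0=0x7c
epilogue: pop r0=0xc5, sp=0xa4
r0 is callee-saved → restored

REG = 0xc5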